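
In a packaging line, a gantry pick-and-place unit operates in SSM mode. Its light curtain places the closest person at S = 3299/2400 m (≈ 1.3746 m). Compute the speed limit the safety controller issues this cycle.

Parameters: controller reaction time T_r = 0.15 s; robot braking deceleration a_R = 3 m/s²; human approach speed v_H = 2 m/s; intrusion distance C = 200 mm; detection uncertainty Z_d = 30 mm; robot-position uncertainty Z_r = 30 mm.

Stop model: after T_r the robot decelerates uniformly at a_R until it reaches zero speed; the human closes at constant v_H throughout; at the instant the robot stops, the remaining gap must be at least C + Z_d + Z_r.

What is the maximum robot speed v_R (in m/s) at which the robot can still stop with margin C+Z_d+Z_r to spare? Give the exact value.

quadratic (1/6)·v² + (49/60)·v + (-391/480) = 0
  disc = (49/60)² − 4·(1/6)·(-391/480) = 121/100 ; √disc = 11/10
  v_R = (−(49/60) + 11/10) / (2·(1/6)) = 17/20 m/s
check:
stop time T_s = (17/20)/3 = 0.2833 s
robot in T_r: 0.8500·0.1500 = 0.1275 m
robot covers 0.8500·0.2833 − ½·3.0000·0.2833² = 0.1204 m while stopping
human closes 2.0000·0.4333 = 0.8667 m
margins: 0.2000+0.0300+0.0300 = 0.2600 m
sum ≈ 0.1275+0.1204+0.8667+0.2600 ≈ 1.3746 m = S ✓

v_R_max = 17/20 m/s = 0.8500 m/s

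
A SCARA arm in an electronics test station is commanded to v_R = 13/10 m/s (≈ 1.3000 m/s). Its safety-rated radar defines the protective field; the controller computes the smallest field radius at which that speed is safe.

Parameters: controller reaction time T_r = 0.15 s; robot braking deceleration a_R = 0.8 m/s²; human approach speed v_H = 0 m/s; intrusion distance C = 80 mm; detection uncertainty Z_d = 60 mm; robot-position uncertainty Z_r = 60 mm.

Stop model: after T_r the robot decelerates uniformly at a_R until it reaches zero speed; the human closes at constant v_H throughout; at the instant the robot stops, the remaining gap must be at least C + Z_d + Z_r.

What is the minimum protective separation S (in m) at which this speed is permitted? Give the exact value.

S_min = 1161/800 m = 1.4512 m

braking lasts T_s = (13/10)/(4/5) = 1.6250 s
reaction-phase robot travel = 1.3000·0.1500 = 0.1950 m
robot covers 1.3000·1.6250 − ½·0.8000·1.6250² = 1.0562 m while stopping
human closes 0.0000·1.7750 = 0.0000 m
C+Z_d+Z_r = 0.0800+0.0600+0.0600 = 0.2000 m
S_min ≈ 0.1950+1.0562+0.0000+0.2000  ⇒  S_min = 1161/800 m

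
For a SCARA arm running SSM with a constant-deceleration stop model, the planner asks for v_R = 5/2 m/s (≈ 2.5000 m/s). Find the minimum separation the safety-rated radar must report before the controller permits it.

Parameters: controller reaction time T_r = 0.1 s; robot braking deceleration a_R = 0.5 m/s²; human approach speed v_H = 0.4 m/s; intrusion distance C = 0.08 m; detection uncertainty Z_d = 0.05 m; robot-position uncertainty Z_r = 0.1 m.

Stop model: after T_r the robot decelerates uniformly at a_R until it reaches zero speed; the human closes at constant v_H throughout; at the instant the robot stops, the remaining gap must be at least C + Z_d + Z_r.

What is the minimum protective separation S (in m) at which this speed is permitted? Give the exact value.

T_s = v_R/a_R = (5/2)/(1/2) = 5.0000 s
robot in T_r: 2.5000·0.1000 = 0.2500 m
robot covers 2.5000·5.0000 − ½·0.5000·5.0000² = 6.2500 m while stopping
human over T_r+T_s: 0.4000·(0.1000+5.0000) = 2.0400 m
residual clearance needed = 0.0800+0.0500+0.1000 = 0.2300 m
S_min ≈ 0.2500+6.2500+2.0400+0.2300  ⇒  S_min = 877/100 m

S_min = 877/100 m = 8.7700 m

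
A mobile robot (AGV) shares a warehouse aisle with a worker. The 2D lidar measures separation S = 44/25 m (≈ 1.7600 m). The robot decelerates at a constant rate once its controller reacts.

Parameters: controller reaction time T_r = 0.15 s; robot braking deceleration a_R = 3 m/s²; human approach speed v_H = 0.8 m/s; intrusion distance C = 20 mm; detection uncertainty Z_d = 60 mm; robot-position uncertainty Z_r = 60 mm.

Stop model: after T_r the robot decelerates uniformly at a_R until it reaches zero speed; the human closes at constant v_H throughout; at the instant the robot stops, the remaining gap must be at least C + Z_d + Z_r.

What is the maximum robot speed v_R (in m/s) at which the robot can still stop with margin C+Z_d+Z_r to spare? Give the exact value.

v_R_max = 2 m/s = 2.0000 m/s

quadratic (1/6)·v² + (5/12)·v + (-3/2) = 0
  disc = (5/12)² − 4·(1/6)·(-3/2) = 169/144 ; √disc = 13/12
  v_R = (−(5/12) + 13/12) / (2·(1/6)) = 2 m/s
check:
stop time T_s = 2/3 = 0.6667 s
robot covers v_R·T_r = 2.0000·0.1500 = 0.3000 m before braking
robot covers 2.0000·0.6667 − ½·3.0000·0.6667² = 0.6667 m while stopping
person approaches 0.8000·(0.1500+0.6667) = 0.6533 m
C+Z_d+Z_r = 0.0200+0.0600+0.0600 = 0.1400 m
sum ≈ 0.3000+0.6667+0.6533+0.1400 ≈ 1.7600 m = S ✓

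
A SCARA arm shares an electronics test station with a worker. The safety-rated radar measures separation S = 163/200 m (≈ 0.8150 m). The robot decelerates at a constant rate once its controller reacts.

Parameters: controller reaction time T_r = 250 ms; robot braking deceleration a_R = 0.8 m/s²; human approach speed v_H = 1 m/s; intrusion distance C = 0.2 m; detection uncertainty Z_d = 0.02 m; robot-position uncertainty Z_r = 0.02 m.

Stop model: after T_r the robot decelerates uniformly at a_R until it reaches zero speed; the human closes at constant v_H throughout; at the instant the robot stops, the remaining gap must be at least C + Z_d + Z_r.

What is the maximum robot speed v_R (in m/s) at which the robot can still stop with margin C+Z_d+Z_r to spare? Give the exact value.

v_R_max = 1/5 m/s = 0.2000 m/s

collect terms ⇒ (5/8)·v_R² + (3/2)·v_R + (-13/40) = 0
  disc = (3/2)² − 4·(5/8)·(-13/40) = 49/16 ; √disc = 7/4
  v_R = (−(3/2) + 7/4) / (2·(5/8)) = 1/5 m/s
check:
T_s = v_R/a_R = (1/5)/(4/5) = 0.2500 s
reaction-phase robot travel = 0.2000·0.2500 = 0.0500 m
robot under decel: 0.2000²/(2·0.8000) = 0.0250 m
human closes 1.0000·0.5000 = 0.5000 m
residual clearance needed = 0.2000+0.0200+0.0200 = 0.2400 m
sum ≈ 0.0500+0.0250+0.5000+0.2400 ≈ 0.8150 m = S ✓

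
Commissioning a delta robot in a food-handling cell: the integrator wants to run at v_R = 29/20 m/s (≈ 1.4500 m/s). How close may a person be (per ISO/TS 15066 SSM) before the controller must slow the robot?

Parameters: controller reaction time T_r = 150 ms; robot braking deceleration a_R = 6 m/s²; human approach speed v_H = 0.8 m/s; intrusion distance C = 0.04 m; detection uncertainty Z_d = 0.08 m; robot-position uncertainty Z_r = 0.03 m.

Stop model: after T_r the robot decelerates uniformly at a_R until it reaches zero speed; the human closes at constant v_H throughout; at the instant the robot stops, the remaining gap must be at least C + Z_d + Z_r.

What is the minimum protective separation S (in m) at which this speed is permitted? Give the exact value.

stop time T_s = (29/20)/6 = 0.2417 s
robot in T_r: 1.4500·0.1500 = 0.2175 m
robot covers 1.4500·0.2417 − ½·6.0000·0.2417² = 0.1752 m while stopping
human closes 0.8000·0.3917 = 0.3133 m
residual clearance needed = 0.0400+0.0800+0.0300 = 0.1500 m
S_min ≈ 0.2175+0.1752+0.3133+0.1500  ⇒  S_min = 4109/4800 m

S_min = 4109/4800 m = 0.8560 m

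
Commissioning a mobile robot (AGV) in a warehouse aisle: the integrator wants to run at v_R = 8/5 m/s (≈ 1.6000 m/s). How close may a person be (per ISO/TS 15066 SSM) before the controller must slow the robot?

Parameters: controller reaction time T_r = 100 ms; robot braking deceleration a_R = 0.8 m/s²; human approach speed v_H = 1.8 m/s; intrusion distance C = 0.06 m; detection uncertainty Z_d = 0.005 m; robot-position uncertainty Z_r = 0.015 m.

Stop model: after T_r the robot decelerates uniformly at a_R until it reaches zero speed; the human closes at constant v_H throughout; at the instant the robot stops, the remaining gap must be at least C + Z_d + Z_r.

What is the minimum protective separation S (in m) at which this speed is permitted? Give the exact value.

T_s = v_R/a_R = (8/5)/(4/5) = 2.0000 s
robot in T_r: 1.6000·0.1000 = 0.1600 m
braking distance = 1.6000²/(2·0.8000) = 1.6000 m
person approaches 1.8000·(0.1000+2.0000) = 3.7800 m
margins: 0.0600+0.0050+0.0150 = 0.0800 m
S_min ≈ 0.1600+1.6000+3.7800+0.0800  ⇒  S_min = 281/50 m

S_min = 281/50 m = 5.6200 m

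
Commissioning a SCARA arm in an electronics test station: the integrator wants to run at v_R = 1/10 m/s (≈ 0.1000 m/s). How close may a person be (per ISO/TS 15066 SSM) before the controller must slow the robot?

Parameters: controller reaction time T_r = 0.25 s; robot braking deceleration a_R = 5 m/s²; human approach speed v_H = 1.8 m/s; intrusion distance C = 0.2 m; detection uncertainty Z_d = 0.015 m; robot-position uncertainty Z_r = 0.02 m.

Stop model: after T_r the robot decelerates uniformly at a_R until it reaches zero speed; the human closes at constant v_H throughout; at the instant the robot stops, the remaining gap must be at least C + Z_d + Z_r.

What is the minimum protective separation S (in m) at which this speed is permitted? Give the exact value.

T_s = v_R/a_R = (1/10)/5 = 0.0200 s
reaction-phase robot travel = 0.1000·0.2500 = 0.0250 m
robot under decel: 0.1000²/(2·5.0000) = 0.0010 m
human over T_r+T_s: 1.8000·(0.2500+0.0200) = 0.4860 m
margins: 0.2000+0.0150+0.0200 = 0.2350 m
S_min ≈ 0.0250+0.0010+0.4860+0.2350  ⇒  S_min = 747/1000 m

S_min = 747/1000 m = 0.7470 m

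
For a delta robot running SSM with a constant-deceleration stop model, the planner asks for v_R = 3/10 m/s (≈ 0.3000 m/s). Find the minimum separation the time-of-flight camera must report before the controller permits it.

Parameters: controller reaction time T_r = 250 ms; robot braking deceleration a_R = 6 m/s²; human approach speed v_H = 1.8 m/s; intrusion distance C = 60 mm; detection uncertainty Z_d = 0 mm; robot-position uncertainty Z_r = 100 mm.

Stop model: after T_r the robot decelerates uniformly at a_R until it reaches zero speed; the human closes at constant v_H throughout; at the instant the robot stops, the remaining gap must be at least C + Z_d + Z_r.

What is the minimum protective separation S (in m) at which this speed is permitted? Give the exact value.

stop time T_s = (3/10)/6 = 0.0500 s
robot in T_r: 0.3000·0.2500 = 0.0750 m
robot covers 0.3000·0.0500 − ½·6.0000·0.0500² = 0.0075 m while stopping
human closes 1.8000·0.3000 = 0.5400 m
C+Z_d+Z_r = 0.0600+0.0000+0.1000 = 0.1600 m
S_min ≈ 0.0750+0.0075+0.5400+0.1600  ⇒  S_min = 313/400 m

S_min = 313/400 m = 0.7825 m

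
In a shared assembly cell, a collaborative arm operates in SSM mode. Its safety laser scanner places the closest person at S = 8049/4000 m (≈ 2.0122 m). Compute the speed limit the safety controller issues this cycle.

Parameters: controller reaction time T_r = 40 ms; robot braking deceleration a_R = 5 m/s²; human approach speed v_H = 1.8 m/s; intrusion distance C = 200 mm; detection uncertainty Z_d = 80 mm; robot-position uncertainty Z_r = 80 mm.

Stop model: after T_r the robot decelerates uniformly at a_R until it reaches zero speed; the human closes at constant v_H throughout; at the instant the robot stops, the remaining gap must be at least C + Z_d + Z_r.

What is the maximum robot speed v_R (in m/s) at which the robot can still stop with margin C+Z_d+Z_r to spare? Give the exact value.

v_R_max = 49/20 m/s = 2.4500 m/s

quadratic (1/10)·v² + (2/5)·v + (-6321/4000) = 0
  disc = (2/5)² − 4·(1/10)·(-6321/4000) = 7921/10000 ; √disc = 89/100
  v_R = (−(2/5) + 89/100) / (2·(1/10)) = 49/20 m/s
check:
braking lasts T_s = (49/20)/5 = 0.4900 s
robot covers v_R·T_r = 2.4500·0.0400 = 0.0980 m before braking
robot under decel: 2.4500²/(2·5.0000) = 0.6002 m
human closes 1.8000·0.5300 = 0.9540 m
residual clearance needed = 0.2000+0.0800+0.0800 = 0.3600 m
sum ≈ 0.0980+0.6002+0.9540+0.3600 ≈ 2.0122 m = S ✓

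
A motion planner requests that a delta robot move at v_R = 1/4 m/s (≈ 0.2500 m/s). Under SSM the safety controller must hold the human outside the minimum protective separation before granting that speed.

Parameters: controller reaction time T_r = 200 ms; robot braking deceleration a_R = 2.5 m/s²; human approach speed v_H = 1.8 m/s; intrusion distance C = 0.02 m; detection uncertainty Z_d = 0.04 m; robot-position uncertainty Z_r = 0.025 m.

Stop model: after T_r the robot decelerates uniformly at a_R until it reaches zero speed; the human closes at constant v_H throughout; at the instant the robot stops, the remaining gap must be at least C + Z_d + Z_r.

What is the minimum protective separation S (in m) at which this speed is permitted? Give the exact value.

braking lasts T_s = (1/4)/(5/2) = 0.1000 s
robot in T_r: 0.2500·0.2000 = 0.0500 m
robot covers 0.2500·0.1000 − ½·2.5000·0.1000² = 0.0125 m while stopping
human over T_r+T_s: 1.8000·(0.2000+0.1000) = 0.5400 m
residual clearance needed = 0.0200+0.0400+0.0250 = 0.0850 m
S_min ≈ 0.0500+0.0125+0.5400+0.0850  ⇒  S_min = 11/16 m

S_min = 11/16 m = 0.6875 m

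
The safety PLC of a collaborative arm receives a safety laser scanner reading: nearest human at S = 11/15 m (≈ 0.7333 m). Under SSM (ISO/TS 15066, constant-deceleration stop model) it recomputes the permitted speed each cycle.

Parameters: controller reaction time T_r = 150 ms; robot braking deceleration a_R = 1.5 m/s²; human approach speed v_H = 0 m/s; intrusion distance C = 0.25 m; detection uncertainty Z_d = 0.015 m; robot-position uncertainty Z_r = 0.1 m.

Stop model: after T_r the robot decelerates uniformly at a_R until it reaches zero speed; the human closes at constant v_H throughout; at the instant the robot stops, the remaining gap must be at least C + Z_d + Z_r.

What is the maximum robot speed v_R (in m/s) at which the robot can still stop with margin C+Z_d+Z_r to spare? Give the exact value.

v_R_max = 17/20 m/s = 0.8500 m/s

quadratic (1/3)·v² + (3/20)·v + (-221/600) = 0
  disc = (3/20)² − 4·(1/3)·(-221/600) = 1849/3600 ; √disc = 43/60
  v_R = (−(3/20) + 43/60) / (2·(1/3)) = 17/20 m/s
check:
T_s = v_R/a_R = (17/20)/(3/2) = 0.5667 s
reaction-phase robot travel = 0.8500·0.1500 = 0.1275 m
robot covers 0.8500·0.5667 − ½·1.5000·0.5667² = 0.2408 m while stopping
human over T_r+T_s: 0.0000·(0.1500+0.5667) = 0.0000 m
C+Z_d+Z_r = 0.2500+0.0150+0.1000 = 0.3650 m
sum ≈ 0.1275+0.2408+0.0000+0.3650 ≈ 0.7333 m = S ✓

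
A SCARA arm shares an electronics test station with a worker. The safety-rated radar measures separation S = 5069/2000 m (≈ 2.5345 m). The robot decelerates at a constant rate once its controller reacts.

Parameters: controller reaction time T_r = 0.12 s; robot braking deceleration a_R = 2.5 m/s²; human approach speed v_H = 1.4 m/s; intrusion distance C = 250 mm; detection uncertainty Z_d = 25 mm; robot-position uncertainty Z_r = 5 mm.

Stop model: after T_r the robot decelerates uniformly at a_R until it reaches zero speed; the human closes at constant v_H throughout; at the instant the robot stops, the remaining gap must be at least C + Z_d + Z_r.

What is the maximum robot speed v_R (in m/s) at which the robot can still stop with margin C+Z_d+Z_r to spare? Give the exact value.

quadratic (1/5)·v² + (17/25)·v + (-4173/2000) = 0
  disc = (17/25)² − 4·(1/5)·(-4173/2000) = 5329/2500 ; √disc = 73/50
  v_R = (−(17/25) + 73/50) / (2·(1/5)) = 39/20 m/s
check:
T_s = v_R/a_R = (39/20)/(5/2) = 0.7800 s
reaction-phase robot travel = 1.9500·0.1200 = 0.2340 m
robot under decel: 1.9500²/(2·2.5000) = 0.7605 m
person approaches 1.4000·(0.1200+0.7800) = 1.2600 m
C+Z_d+Z_r = 0.2500+0.0250+0.0050 = 0.2800 m
sum ≈ 0.2340+0.7605+1.2600+0.2800 ≈ 2.5345 m = S ✓

v_R_max = 39/20 m/s = 1.9500 m/s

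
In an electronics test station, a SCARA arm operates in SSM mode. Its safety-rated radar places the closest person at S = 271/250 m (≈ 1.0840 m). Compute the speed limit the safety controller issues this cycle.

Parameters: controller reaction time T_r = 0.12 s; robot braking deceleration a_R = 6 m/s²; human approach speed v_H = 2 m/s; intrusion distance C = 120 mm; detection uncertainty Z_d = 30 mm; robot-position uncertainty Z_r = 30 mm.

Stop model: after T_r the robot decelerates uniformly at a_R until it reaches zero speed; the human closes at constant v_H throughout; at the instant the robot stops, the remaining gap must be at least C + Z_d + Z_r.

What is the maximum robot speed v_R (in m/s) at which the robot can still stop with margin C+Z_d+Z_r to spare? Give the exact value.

v_R_max = 6/5 m/s = 1.2000 m/s

at the boundary: (1/12)·v² + (34/75)·v + (-83/125) = 0
  disc = (34/75)² − 4·(1/12)·(-83/125) = 2401/5625 ; √disc = 49/75
  v_R = (−(34/75) + 49/75) / (2·(1/12)) = 6/5 m/s
check:
T_s = v_R/a_R = (6/5)/6 = 0.2000 s
robot in T_r: 1.2000·0.1200 = 0.1440 m
robot under decel: 1.2000²/(2·6.0000) = 0.1200 m
person approaches 2.0000·(0.1200+0.2000) = 0.6400 m
residual clearance needed = 0.1200+0.0300+0.0300 = 0.1800 m
sum ≈ 0.1440+0.1200+0.6400+0.1800 ≈ 1.0840 m = S ✓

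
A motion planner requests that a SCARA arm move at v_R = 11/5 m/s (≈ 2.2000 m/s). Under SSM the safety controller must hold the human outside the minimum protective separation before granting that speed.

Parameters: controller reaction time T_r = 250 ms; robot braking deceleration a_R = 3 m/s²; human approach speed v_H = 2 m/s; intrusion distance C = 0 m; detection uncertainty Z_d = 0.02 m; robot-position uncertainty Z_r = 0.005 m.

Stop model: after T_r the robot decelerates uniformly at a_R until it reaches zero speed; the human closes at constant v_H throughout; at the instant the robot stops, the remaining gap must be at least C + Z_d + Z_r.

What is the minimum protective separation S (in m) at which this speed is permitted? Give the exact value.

S_min = 2009/600 m = 3.3483 m

braking lasts T_s = (11/5)/3 = 0.7333 s
robot in T_r: 2.2000·0.2500 = 0.5500 m
robot covers 2.2000·0.7333 − ½·3.0000·0.7333² = 0.8067 m while stopping
human closes 2.0000·0.9833 = 1.9667 m
margins: 0.0000+0.0200+0.0050 = 0.0250 m
S_min ≈ 0.5500+0.8067+1.9667+0.0250  ⇒  S_min = 2009/600 m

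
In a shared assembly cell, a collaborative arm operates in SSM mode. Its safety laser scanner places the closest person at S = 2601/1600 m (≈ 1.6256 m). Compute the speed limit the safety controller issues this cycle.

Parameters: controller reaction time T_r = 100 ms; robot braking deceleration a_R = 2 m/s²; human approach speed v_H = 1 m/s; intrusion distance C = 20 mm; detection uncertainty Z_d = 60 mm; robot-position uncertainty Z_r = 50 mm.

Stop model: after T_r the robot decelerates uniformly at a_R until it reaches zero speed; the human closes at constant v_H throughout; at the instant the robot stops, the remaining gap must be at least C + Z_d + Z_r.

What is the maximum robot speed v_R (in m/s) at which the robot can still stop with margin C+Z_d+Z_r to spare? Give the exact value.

collect terms ⇒ (1/4)·v_R² + (3/5)·v_R + (-2233/1600) = 0
  disc = (3/5)² − 4·(1/4)·(-2233/1600) = 2809/1600 ; √disc = 53/40
  v_R = (−(3/5) + 53/40) / (2·(1/4)) = 29/20 m/s
check:
T_s = v_R/a_R = (29/20)/2 = 0.7250 s
robot covers v_R·T_r = 1.4500·0.1000 = 0.1450 m before braking
robot covers 1.4500·0.7250 − ½·2.0000·0.7250² = 0.5256 m while stopping
human over T_r+T_s: 1.0000·(0.1000+0.7250) = 0.8250 m
C+Z_d+Z_r = 0.0200+0.0600+0.0500 = 0.1300 m
sum ≈ 0.1450+0.5256+0.8250+0.1300 ≈ 1.6256 m = S ✓

v_R_max = 29/20 m/s = 1.4500 m/s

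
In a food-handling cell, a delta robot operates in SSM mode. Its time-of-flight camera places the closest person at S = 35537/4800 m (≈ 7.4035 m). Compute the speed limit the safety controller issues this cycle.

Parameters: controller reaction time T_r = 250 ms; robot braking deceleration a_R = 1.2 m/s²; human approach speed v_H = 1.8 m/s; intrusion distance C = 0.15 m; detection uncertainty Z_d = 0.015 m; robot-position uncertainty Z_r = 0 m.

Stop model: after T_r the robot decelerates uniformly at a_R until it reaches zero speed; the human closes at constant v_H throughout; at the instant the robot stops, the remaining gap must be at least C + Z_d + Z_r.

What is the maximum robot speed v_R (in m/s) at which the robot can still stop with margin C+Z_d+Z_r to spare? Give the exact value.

v_R_max = 49/20 m/s = 2.4500 m/s

at the boundary: (5/12)·v² + (7/4)·v + (-6517/960) = 0
  disc = (7/4)² − 4·(5/12)·(-6517/960) = 8281/576 ; √disc = 91/24
  v_R = (−(7/4) + 91/24) / (2·(5/12)) = 49/20 m/s
check:
T_s = v_R/a_R = (49/20)/(6/5) = 2.0417 s
reaction-phase robot travel = 2.4500·0.2500 = 0.6125 m
robot covers 2.4500·2.0417 − ½·1.2000·2.0417² = 2.5010 m while stopping
human closes 1.8000·2.2917 = 4.1250 m
margins: 0.1500+0.0150+0.0000 = 0.1650 m
sum ≈ 0.6125+2.5010+4.1250+0.1650 ≈ 7.4035 m = S ✓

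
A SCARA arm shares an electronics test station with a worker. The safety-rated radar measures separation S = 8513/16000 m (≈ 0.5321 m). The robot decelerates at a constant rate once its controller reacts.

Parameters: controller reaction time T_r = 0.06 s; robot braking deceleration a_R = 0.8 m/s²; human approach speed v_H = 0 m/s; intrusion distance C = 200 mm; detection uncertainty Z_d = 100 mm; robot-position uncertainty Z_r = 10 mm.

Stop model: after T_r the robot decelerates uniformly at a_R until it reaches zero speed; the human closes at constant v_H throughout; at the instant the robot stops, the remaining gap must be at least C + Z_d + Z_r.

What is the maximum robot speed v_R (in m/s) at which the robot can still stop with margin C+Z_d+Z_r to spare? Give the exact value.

collect terms ⇒ (5/8)·v_R² + (3/50)·v_R + (-3553/16000) = 0
  disc = (3/50)² − 4·(5/8)·(-3553/16000) = 89401/160000 ; √disc = 299/400
  v_R = (−(3/50) + 299/400) / (2·(5/8)) = 11/20 m/s
check:
braking lasts T_s = (11/20)/(4/5) = 0.6875 s
robot covers v_R·T_r = 0.5500·0.0600 = 0.0330 m before braking
braking distance = 0.5500²/(2·0.8000) = 0.1891 m
human closes 0.0000·0.7475 = 0.0000 m
residual clearance needed = 0.2000+0.1000+0.0100 = 0.3100 m
sum ≈ 0.0330+0.1891+0.0000+0.3100 ≈ 0.5321 m = S ✓

v_R_max = 11/20 m/s = 0.5500 m/s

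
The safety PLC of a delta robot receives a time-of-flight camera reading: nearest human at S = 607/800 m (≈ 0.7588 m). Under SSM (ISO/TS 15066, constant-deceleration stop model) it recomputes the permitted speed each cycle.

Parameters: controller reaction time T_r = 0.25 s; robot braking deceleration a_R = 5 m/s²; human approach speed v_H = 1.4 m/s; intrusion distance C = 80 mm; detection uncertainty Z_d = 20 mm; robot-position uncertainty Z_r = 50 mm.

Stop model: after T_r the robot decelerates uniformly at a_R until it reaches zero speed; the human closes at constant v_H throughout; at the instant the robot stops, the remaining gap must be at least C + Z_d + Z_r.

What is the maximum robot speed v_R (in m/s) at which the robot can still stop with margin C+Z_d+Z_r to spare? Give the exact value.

v_R_max = 9/20 m/s = 0.4500 m/s

collect terms ⇒ (1/10)·v_R² + (53/100)·v_R + (-207/800) = 0
  disc = (53/100)² − 4·(1/10)·(-207/800) = 961/2500 ; √disc = 31/50
  v_R = (−(53/100) + 31/50) / (2·(1/10)) = 9/20 m/s
check:
stop time T_s = (9/20)/5 = 0.0900 s
reaction-phase robot travel = 0.4500·0.2500 = 0.1125 m
braking distance = 0.4500²/(2·5.0000) = 0.0203 m
human over T_r+T_s: 1.4000·(0.2500+0.0900) = 0.4760 m
C+Z_d+Z_r = 0.0800+0.0200+0.0500 = 0.1500 m
sum ≈ 0.1125+0.0203+0.4760+0.1500 ≈ 0.7588 m = S ✓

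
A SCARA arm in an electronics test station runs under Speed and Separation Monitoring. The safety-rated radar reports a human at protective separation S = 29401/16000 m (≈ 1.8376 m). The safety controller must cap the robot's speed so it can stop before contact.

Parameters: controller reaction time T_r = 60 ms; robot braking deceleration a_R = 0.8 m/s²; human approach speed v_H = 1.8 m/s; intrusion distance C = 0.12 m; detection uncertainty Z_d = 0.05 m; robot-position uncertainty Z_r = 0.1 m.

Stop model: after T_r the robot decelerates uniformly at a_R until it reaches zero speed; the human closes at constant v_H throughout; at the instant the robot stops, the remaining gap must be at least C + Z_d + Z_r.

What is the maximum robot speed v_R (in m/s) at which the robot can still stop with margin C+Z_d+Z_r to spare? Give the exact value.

v_R_max = 11/20 m/s = 0.5500 m/s

collect terms ⇒ (5/8)·v_R² + (231/100)·v_R + (-23353/16000) = 0
  disc = (231/100)² − 4·(5/8)·(-23353/16000) = 1437601/160000 ; √disc = 1199/400
  v_R = (−(231/100) + 1199/400) / (2·(5/8)) = 11/20 m/s
check:
T_s = v_R/a_R = (11/20)/(4/5) = 0.6875 s
robot covers v_R·T_r = 0.5500·0.0600 = 0.0330 m before braking
robot under decel: 0.5500²/(2·0.8000) = 0.1891 m
human over T_r+T_s: 1.8000·(0.0600+0.6875) = 1.3455 m
residual clearance needed = 0.1200+0.0500+0.1000 = 0.2700 m
sum ≈ 0.0330+0.1891+1.3455+0.2700 ≈ 1.8376 m = S ✓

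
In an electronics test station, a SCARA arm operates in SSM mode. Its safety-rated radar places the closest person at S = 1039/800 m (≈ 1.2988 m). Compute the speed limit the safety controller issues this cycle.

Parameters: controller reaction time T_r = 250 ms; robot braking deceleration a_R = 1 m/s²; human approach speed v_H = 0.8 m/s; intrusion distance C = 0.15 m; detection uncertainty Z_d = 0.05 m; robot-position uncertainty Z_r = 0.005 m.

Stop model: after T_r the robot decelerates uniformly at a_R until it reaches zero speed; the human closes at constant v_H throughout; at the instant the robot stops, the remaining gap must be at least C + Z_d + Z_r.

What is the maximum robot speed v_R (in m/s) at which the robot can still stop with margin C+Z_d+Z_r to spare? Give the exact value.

at the boundary: (1/2)·v² + (21/20)·v + (-143/160) = 0
  disc = (21/20)² − 4·(1/2)·(-143/160) = 289/100 ; √disc = 17/10
  v_R = (−(21/20) + 17/10) / (2·(1/2)) = 13/20 m/s
check:
stop time T_s = (13/20)/1 = 0.6500 s
reaction-phase robot travel = 0.6500·0.2500 = 0.1625 m
robot under decel: 0.6500²/(2·1.0000) = 0.2112 m
human over T_r+T_s: 0.8000·(0.2500+0.6500) = 0.7200 m
residual clearance needed = 0.1500+0.0500+0.0050 = 0.2050 m
sum ≈ 0.1625+0.2112+0.7200+0.2050 ≈ 1.2988 m = S ✓

v_R_max = 13/20 m/s = 0.6500 m/s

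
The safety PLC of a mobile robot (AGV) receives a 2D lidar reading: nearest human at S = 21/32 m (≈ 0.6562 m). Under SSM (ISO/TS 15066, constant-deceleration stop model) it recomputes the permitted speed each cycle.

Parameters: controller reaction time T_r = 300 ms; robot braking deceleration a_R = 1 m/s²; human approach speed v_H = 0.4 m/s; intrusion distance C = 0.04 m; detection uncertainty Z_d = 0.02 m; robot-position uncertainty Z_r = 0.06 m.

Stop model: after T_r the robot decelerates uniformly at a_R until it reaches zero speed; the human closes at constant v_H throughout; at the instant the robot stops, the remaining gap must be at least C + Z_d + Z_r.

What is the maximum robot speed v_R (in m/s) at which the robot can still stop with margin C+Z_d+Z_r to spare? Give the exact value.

collect terms ⇒ (1/2)·v_R² + (7/10)·v_R + (-333/800) = 0
  disc = (7/10)² − 4·(1/2)·(-333/800) = 529/400 ; √disc = 23/20
  v_R = (−(7/10) + 23/20) / (2·(1/2)) = 9/20 m/s
check:
T_s = v_R/a_R = (9/20)/1 = 0.4500 s
robot covers v_R·T_r = 0.4500·0.3000 = 0.1350 m before braking
robot covers 0.4500·0.4500 − ½·1.0000·0.4500² = 0.1013 m while stopping
human over T_r+T_s: 0.4000·(0.3000+0.4500) = 0.3000 m
C+Z_d+Z_r = 0.0400+0.0200+0.0600 = 0.1200 m
sum ≈ 0.1350+0.1013+0.3000+0.1200 ≈ 0.6562 m = S ✓

v_R_max = 9/20 m/s = 0.4500 m/s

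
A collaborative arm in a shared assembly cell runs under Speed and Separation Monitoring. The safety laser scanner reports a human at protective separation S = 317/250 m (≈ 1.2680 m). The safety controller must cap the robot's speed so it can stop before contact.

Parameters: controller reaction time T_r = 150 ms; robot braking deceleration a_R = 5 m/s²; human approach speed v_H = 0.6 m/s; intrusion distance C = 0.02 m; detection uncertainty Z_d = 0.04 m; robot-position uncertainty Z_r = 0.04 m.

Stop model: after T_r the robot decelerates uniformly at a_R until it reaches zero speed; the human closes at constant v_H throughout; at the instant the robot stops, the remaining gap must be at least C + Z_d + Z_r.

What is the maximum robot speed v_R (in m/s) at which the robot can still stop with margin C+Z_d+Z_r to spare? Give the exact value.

v_R_max = 11/5 m/s = 2.2000 m/s

at the boundary: (1/10)·v² + (27/100)·v + (-539/500) = 0
  disc = (27/100)² − 4·(1/10)·(-539/500) = 5041/10000 ; √disc = 71/100
  v_R = (−(27/100) + 71/100) / (2·(1/10)) = 11/5 m/s
check:
braking lasts T_s = (11/5)/5 = 0.4400 s
robot covers v_R·T_r = 2.2000·0.1500 = 0.3300 m before braking
robot under decel: 2.2000²/(2·5.0000) = 0.4840 m
human closes 0.6000·0.5900 = 0.3540 m
C+Z_d+Z_r = 0.0200+0.0400+0.0400 = 0.1000 m
sum ≈ 0.3300+0.4840+0.3540+0.1000 ≈ 1.2680 m = S ✓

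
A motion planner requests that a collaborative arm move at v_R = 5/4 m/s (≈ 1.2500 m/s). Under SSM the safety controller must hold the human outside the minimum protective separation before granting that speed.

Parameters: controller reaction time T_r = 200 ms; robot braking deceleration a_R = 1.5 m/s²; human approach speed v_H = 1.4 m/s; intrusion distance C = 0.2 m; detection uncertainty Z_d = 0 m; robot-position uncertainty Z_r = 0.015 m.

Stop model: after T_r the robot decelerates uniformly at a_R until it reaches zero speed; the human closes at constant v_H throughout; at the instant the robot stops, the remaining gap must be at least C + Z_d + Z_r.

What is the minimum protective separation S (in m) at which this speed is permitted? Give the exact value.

T_s = v_R/a_R = (5/4)/(3/2) = 0.8333 s
robot in T_r: 1.2500·0.2000 = 0.2500 m
robot under decel: 1.2500²/(2·1.5000) = 0.5208 m
person approaches 1.4000·(0.2000+0.8333) = 1.4467 m
C+Z_d+Z_r = 0.2000+0.0000+0.0150 = 0.2150 m
S_min ≈ 0.2500+0.5208+1.4467+0.2150  ⇒  S_min = 973/400 m

S_min = 973/400 m = 2.4325 m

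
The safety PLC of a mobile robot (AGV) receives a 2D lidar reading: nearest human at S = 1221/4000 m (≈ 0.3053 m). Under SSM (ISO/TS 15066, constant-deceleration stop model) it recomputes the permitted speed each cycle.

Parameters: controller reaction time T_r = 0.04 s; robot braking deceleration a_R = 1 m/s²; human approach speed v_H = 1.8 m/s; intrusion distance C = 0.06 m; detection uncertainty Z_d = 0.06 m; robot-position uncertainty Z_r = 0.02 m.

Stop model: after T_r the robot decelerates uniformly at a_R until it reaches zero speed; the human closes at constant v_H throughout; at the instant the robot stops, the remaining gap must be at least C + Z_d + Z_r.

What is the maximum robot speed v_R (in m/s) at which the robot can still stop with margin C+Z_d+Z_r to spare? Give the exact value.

v_R_max = 1/20 m/s = 0.0500 m/s

collect terms ⇒ (1/2)·v_R² + (46/25)·v_R + (-373/4000) = 0
  disc = (46/25)² − 4·(1/2)·(-373/4000) = 35721/10000 ; √disc = 189/100
  v_R = (−(46/25) + 189/100) / (2·(1/2)) = 1/20 m/s
check:
T_s = v_R/a_R = (1/20)/1 = 0.0500 s
reaction-phase robot travel = 0.0500·0.0400 = 0.0020 m
robot covers 0.0500·0.0500 − ½·1.0000·0.0500² = 0.0013 m while stopping
person approaches 1.8000·(0.0400+0.0500) = 0.1620 m
C+Z_d+Z_r = 0.0600+0.0600+0.0200 = 0.1400 m
sum ≈ 0.0020+0.0013+0.1620+0.1400 ≈ 0.3053 m = S ✓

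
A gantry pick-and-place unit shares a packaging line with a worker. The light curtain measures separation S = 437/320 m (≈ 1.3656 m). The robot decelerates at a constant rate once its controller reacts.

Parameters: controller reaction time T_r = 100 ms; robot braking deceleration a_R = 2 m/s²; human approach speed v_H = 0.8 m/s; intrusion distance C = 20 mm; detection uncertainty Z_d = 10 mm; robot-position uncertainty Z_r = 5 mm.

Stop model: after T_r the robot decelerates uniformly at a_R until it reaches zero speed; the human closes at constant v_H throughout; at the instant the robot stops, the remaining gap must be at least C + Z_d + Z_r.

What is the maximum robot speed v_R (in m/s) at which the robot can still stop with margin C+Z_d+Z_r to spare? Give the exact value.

collect terms ⇒ (1/4)·v_R² + (1/2)·v_R + (-2001/1600) = 0
  disc = (1/2)² − 4·(1/4)·(-2001/1600) = 2401/1600 ; √disc = 49/40
  v_R = (−(1/2) + 49/40) / (2·(1/4)) = 29/20 m/s
check:
T_s = v_R/a_R = (29/20)/2 = 0.7250 s
reaction-phase robot travel = 1.4500·0.1000 = 0.1450 m
robot under decel: 1.4500²/(2·2.0000) = 0.5256 m
person approaches 0.8000·(0.1000+0.7250) = 0.6600 m
C+Z_d+Z_r = 0.0200+0.0100+0.0050 = 0.0350 m
sum ≈ 0.1450+0.5256+0.6600+0.0350 ≈ 1.3656 m = S ✓

v_R_max = 29/20 m/s = 1.4500 m/s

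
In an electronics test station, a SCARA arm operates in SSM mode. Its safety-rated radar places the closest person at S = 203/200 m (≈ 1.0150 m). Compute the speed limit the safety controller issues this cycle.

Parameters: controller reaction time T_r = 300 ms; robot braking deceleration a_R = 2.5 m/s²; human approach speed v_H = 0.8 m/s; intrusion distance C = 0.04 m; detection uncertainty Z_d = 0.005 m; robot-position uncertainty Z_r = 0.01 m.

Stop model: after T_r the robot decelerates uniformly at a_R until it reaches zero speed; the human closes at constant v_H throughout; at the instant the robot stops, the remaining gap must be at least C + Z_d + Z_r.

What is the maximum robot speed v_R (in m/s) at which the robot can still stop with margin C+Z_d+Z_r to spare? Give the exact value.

quadratic (1/5)·v² + (31/50)·v + (-18/25) = 0
  disc = (31/50)² − 4·(1/5)·(-18/25) = 2401/2500 ; √disc = 49/50
  v_R = (−(31/50) + 49/50) / (2·(1/5)) = 9/10 m/s
check:
stop time T_s = (9/10)/(5/2) = 0.3600 s
robot covers v_R·T_r = 0.9000·0.3000 = 0.2700 m before braking
braking distance = 0.9000²/(2·2.5000) = 0.1620 m
human over T_r+T_s: 0.8000·(0.3000+0.3600) = 0.5280 m
C+Z_d+Z_r = 0.0400+0.0050+0.0100 = 0.0550 m
sum ≈ 0.2700+0.1620+0.5280+0.0550 ≈ 1.0150 m = S ✓

v_R_max = 9/10 m/s = 0.9000 m/s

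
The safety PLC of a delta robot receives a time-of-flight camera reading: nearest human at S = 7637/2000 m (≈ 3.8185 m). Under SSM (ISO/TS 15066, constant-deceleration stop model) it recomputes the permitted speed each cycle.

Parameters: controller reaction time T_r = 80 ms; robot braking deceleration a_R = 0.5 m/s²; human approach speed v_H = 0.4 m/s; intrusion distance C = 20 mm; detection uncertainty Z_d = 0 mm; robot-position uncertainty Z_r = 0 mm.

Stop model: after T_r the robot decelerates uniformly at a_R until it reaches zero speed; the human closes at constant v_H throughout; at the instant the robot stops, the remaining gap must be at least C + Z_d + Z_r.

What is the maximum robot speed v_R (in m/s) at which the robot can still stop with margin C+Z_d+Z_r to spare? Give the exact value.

v_R_max = 31/20 m/s = 1.5500 m/s

collect terms ⇒ (1)·v_R² + (22/25)·v_R + (-7533/2000) = 0
  disc = (22/25)² − 4·(1)·(-7533/2000) = 39601/2500 ; √disc = 199/50
  v_R = (−(22/25) + 199/50) / (2·(1)) = 31/20 m/s
check:
T_s = v_R/a_R = (31/20)/(1/2) = 3.1000 s
robot in T_r: 1.5500·0.0800 = 0.1240 m
robot covers 1.5500·3.1000 − ½·0.5000·3.1000² = 2.4025 m while stopping
person approaches 0.4000·(0.0800+3.1000) = 1.2720 m
C+Z_d+Z_r = 0.0200+0.0000+0.0000 = 0.0200 m
sum ≈ 0.1240+2.4025+1.2720+0.0200 ≈ 3.8185 m = S ✓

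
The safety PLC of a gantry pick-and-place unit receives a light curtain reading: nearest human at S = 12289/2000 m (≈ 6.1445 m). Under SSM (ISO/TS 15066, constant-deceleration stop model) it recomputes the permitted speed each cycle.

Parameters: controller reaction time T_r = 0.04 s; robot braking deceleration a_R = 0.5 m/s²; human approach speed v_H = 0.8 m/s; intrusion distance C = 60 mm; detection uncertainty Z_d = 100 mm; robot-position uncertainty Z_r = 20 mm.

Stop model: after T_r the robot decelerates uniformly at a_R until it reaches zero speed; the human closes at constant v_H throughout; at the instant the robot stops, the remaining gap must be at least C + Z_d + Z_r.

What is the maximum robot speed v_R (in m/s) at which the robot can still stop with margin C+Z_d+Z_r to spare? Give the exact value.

quadratic (1)·v² + (41/25)·v + (-2373/400) = 0
  disc = (41/25)² − 4·(1)·(-2373/400) = 66049/2500 ; √disc = 257/50
  v_R = (−(41/25) + 257/50) / (2·(1)) = 7/4 m/s
check:
T_s = v_R/a_R = (7/4)/(1/2) = 3.5000 s
robot in T_r: 1.7500·0.0400 = 0.0700 m
robot covers 1.7500·3.5000 − ½·0.5000·3.5000² = 3.0625 m while stopping
human closes 0.8000·3.5400 = 2.8320 m
margins: 0.0600+0.1000+0.0200 = 0.1800 m
sum ≈ 0.0700+3.0625+2.8320+0.1800 ≈ 6.1445 m = S ✓

v_R_max = 7/4 m/s = 1.7500 m/s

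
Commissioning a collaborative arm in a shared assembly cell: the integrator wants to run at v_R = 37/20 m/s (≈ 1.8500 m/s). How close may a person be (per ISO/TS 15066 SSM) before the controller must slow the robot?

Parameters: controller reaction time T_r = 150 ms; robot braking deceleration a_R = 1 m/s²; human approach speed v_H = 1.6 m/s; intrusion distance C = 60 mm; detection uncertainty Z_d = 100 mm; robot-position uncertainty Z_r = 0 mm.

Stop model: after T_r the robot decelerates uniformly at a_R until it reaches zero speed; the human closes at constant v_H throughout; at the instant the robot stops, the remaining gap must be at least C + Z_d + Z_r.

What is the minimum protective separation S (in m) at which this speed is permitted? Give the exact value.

S_min = 4279/800 m = 5.3487 m

stop time T_s = (37/20)/1 = 1.8500 s
robot covers v_R·T_r = 1.8500·0.1500 = 0.2775 m before braking
robot under decel: 1.8500²/(2·1.0000) = 1.7112 m
human over T_r+T_s: 1.6000·(0.1500+1.8500) = 3.2000 m
C+Z_d+Z_r = 0.0600+0.1000+0.0000 = 0.1600 m
S_min ≈ 0.2775+1.7112+3.2000+0.1600  ⇒  S_min = 4279/800 m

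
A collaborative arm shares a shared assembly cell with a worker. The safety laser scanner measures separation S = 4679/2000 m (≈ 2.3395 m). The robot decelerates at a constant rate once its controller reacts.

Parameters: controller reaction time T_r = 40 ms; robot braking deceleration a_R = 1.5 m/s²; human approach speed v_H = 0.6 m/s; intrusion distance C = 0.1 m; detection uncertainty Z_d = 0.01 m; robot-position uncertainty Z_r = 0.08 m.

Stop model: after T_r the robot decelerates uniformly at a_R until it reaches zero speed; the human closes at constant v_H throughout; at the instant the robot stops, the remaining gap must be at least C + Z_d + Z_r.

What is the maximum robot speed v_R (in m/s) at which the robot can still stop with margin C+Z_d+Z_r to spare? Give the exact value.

quadratic (1/3)·v² + (11/25)·v + (-4251/2000) = 0
  disc = (11/25)² − 4·(1/3)·(-4251/2000) = 7569/2500 ; √disc = 87/50
  v_R = (−(11/25) + 87/50) / (2·(1/3)) = 39/20 m/s
check:
braking lasts T_s = (39/20)/(3/2) = 1.3000 s
robot covers v_R·T_r = 1.9500·0.0400 = 0.0780 m before braking
braking distance = 1.9500²/(2·1.5000) = 1.2675 m
human closes 0.6000·1.3400 = 0.8040 m
residual clearance needed = 0.1000+0.0100+0.0800 = 0.1900 m
sum ≈ 0.0780+1.2675+0.8040+0.1900 ≈ 2.3395 m = S ✓

v_R_max = 39/20 m/s = 1.9500 m/s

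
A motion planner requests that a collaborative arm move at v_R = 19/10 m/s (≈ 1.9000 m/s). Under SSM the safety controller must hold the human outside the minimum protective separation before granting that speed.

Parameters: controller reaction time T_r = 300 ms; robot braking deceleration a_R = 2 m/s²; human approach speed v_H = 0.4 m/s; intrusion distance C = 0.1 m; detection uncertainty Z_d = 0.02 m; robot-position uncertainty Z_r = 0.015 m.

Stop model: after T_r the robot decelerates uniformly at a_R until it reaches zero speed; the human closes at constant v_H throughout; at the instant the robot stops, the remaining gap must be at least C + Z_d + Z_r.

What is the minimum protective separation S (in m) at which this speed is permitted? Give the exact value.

T_s = v_R/a_R = (19/10)/2 = 0.9500 s
robot covers v_R·T_r = 1.9000·0.3000 = 0.5700 m before braking
braking distance = 1.9000²/(2·2.0000) = 0.9025 m
human over T_r+T_s: 0.4000·(0.3000+0.9500) = 0.5000 m
residual clearance needed = 0.1000+0.0200+0.0150 = 0.1350 m
S_min ≈ 0.5700+0.9025+0.5000+0.1350  ⇒  S_min = 843/400 m

S_min = 843/400 m = 2.1075 m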